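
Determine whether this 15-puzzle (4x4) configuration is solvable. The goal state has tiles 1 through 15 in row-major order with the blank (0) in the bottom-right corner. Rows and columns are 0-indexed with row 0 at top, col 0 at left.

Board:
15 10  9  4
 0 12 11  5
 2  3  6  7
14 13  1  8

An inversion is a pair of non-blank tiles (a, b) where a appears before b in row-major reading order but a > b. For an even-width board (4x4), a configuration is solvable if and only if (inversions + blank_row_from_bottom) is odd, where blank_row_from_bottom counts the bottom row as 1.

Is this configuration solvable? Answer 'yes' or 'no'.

Inversions: 61
Blank is in row 1 (0-indexed from top), which is row 3 counting from the bottom (bottom = 1).
61 + 3 = 64, which is even, so the puzzle is not solvable.

Answer: no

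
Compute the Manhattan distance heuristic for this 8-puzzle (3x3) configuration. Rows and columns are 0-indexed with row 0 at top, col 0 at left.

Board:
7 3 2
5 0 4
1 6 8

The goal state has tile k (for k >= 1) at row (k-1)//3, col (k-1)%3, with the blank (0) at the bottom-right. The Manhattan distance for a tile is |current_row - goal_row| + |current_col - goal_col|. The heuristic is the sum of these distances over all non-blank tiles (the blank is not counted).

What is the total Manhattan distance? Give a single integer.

Answer: 12

Derivation:
Tile 7: (0,0)->(2,0) = 2
Tile 3: (0,1)->(0,2) = 1
Tile 2: (0,2)->(0,1) = 1
Tile 5: (1,0)->(1,1) = 1
Tile 4: (1,2)->(1,0) = 2
Tile 1: (2,0)->(0,0) = 2
Tile 6: (2,1)->(1,2) = 2
Tile 8: (2,2)->(2,1) = 1
Sum: 2 + 1 + 1 + 1 + 2 + 2 + 2 + 1 = 12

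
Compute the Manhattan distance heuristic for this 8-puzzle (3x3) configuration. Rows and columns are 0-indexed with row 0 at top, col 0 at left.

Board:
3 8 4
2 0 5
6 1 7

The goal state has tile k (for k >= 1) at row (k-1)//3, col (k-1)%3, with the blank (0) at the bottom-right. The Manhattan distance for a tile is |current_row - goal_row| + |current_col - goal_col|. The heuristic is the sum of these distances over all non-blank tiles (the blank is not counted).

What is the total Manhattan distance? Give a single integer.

Answer: 18

Derivation:
Tile 3: (0,0)->(0,2) = 2
Tile 8: (0,1)->(2,1) = 2
Tile 4: (0,2)->(1,0) = 3
Tile 2: (1,0)->(0,1) = 2
Tile 5: (1,2)->(1,1) = 1
Tile 6: (2,0)->(1,2) = 3
Tile 1: (2,1)->(0,0) = 3
Tile 7: (2,2)->(2,0) = 2
Sum: 2 + 2 + 3 + 2 + 1 + 3 + 3 + 2 = 18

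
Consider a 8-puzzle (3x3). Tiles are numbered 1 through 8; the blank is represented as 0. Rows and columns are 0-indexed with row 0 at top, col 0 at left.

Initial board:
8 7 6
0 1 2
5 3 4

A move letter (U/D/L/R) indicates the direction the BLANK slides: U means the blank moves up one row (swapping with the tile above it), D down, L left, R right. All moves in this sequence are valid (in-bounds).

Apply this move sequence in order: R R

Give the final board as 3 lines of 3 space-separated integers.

Answer: 8 7 6
1 2 0
5 3 4

Derivation:
After move 1 (R):
8 7 6
1 0 2
5 3 4

After move 2 (R):
8 7 6
1 2 0
5 3 4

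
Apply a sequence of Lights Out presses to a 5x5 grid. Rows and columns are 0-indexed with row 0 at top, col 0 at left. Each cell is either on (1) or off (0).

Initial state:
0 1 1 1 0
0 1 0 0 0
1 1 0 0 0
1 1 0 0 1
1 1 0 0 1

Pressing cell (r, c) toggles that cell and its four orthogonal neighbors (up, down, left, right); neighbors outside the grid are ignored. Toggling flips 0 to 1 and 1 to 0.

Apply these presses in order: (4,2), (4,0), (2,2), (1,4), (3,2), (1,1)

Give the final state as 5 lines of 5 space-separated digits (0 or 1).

After press 1 at (4,2):
0 1 1 1 0
0 1 0 0 0
1 1 0 0 0
1 1 1 0 1
1 0 1 1 1

After press 2 at (4,0):
0 1 1 1 0
0 1 0 0 0
1 1 0 0 0
0 1 1 0 1
0 1 1 1 1

After press 3 at (2,2):
0 1 1 1 0
0 1 1 0 0
1 0 1 1 0
0 1 0 0 1
0 1 1 1 1

After press 4 at (1,4):
0 1 1 1 1
0 1 1 1 1
1 0 1 1 1
0 1 0 0 1
0 1 1 1 1

After press 5 at (3,2):
0 1 1 1 1
0 1 1 1 1
1 0 0 1 1
0 0 1 1 1
0 1 0 1 1

After press 6 at (1,1):
0 0 1 1 1
1 0 0 1 1
1 1 0 1 1
0 0 1 1 1
0 1 0 1 1

Answer: 0 0 1 1 1
1 0 0 1 1
1 1 0 1 1
0 0 1 1 1
0 1 0 1 1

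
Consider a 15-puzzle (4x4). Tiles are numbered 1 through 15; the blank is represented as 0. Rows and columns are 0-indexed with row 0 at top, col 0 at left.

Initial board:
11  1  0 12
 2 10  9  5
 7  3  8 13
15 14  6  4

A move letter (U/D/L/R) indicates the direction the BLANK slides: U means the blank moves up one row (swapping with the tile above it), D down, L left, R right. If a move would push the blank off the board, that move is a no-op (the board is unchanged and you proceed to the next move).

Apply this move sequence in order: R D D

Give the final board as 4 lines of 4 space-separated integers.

After move 1 (R):
11  1 12  0
 2 10  9  5
 7  3  8 13
15 14  6  4

After move 2 (D):
11  1 12  5
 2 10  9  0
 7  3  8 13
15 14  6  4

After move 3 (D):
11  1 12  5
 2 10  9 13
 7  3  8  0
15 14  6  4

Answer: 11  1 12  5
 2 10  9 13
 7  3  8  0
15 14  6  4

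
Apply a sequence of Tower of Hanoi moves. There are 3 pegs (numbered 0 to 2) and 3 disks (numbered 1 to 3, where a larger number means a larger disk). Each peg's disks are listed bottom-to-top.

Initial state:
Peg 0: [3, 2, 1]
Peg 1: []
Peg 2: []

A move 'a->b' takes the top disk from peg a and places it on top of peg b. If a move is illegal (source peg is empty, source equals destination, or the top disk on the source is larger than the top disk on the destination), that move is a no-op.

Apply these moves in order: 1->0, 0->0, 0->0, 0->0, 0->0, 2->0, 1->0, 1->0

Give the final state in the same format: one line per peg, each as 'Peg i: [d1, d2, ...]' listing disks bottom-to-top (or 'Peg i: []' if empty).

After move 1 (1->0):
Peg 0: [3, 2, 1]
Peg 1: []
Peg 2: []

After move 2 (0->0):
Peg 0: [3, 2, 1]
Peg 1: []
Peg 2: []

After move 3 (0->0):
Peg 0: [3, 2, 1]
Peg 1: []
Peg 2: []

After move 4 (0->0):
Peg 0: [3, 2, 1]
Peg 1: []
Peg 2: []

After move 5 (0->0):
Peg 0: [3, 2, 1]
Peg 1: []
Peg 2: []

After move 6 (2->0):
Peg 0: [3, 2, 1]
Peg 1: []
Peg 2: []

After move 7 (1->0):
Peg 0: [3, 2, 1]
Peg 1: []
Peg 2: []

After move 8 (1->0):
Peg 0: [3, 2, 1]
Peg 1: []
Peg 2: []

Answer: Peg 0: [3, 2, 1]
Peg 1: []
Peg 2: []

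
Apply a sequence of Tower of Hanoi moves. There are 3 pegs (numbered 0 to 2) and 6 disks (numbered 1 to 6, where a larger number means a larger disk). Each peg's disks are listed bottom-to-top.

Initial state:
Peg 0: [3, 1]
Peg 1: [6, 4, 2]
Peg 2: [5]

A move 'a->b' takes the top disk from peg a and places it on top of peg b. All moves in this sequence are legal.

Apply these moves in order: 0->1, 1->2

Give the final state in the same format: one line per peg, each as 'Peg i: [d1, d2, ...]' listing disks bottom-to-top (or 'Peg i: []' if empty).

After move 1 (0->1):
Peg 0: [3]
Peg 1: [6, 4, 2, 1]
Peg 2: [5]

After move 2 (1->2):
Peg 0: [3]
Peg 1: [6, 4, 2]
Peg 2: [5, 1]

Answer: Peg 0: [3]
Peg 1: [6, 4, 2]
Peg 2: [5, 1]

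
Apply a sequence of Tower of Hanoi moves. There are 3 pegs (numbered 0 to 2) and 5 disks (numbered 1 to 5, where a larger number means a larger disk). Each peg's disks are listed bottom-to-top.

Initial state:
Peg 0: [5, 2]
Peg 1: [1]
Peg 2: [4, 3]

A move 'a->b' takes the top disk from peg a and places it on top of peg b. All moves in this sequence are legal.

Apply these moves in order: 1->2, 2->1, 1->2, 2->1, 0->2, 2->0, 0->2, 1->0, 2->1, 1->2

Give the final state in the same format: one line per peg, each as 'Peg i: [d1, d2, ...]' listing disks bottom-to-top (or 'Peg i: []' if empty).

After move 1 (1->2):
Peg 0: [5, 2]
Peg 1: []
Peg 2: [4, 3, 1]

After move 2 (2->1):
Peg 0: [5, 2]
Peg 1: [1]
Peg 2: [4, 3]

After move 3 (1->2):
Peg 0: [5, 2]
Peg 1: []
Peg 2: [4, 3, 1]

After move 4 (2->1):
Peg 0: [5, 2]
Peg 1: [1]
Peg 2: [4, 3]

After move 5 (0->2):
Peg 0: [5]
Peg 1: [1]
Peg 2: [4, 3, 2]

After move 6 (2->0):
Peg 0: [5, 2]
Peg 1: [1]
Peg 2: [4, 3]

After move 7 (0->2):
Peg 0: [5]
Peg 1: [1]
Peg 2: [4, 3, 2]

After move 8 (1->0):
Peg 0: [5, 1]
Peg 1: []
Peg 2: [4, 3, 2]

After move 9 (2->1):
Peg 0: [5, 1]
Peg 1: [2]
Peg 2: [4, 3]

After move 10 (1->2):
Peg 0: [5, 1]
Peg 1: []
Peg 2: [4, 3, 2]

Answer: Peg 0: [5, 1]
Peg 1: []
Peg 2: [4, 3, 2]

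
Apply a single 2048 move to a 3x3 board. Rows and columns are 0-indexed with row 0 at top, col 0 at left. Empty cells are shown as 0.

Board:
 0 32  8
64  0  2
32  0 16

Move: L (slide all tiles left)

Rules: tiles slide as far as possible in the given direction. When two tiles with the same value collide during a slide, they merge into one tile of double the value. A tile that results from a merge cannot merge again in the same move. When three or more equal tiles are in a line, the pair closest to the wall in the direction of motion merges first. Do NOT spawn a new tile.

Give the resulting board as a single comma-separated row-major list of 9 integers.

Slide left:
row 0: [0, 32, 8] -> [32, 8, 0]
row 1: [64, 0, 2] -> [64, 2, 0]
row 2: [32, 0, 16] -> [32, 16, 0]

Answer: 32, 8, 0, 64, 2, 0, 32, 16, 0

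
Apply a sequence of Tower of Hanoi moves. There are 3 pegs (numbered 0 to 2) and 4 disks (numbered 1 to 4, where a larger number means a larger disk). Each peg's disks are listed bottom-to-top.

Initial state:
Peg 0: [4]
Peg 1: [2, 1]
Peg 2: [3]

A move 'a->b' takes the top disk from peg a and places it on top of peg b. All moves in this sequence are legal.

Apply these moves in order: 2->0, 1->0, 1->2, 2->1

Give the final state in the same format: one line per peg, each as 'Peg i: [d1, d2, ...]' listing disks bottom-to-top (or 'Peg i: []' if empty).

Answer: Peg 0: [4, 3, 1]
Peg 1: [2]
Peg 2: []

Derivation:
After move 1 (2->0):
Peg 0: [4, 3]
Peg 1: [2, 1]
Peg 2: []

After move 2 (1->0):
Peg 0: [4, 3, 1]
Peg 1: [2]
Peg 2: []

After move 3 (1->2):
Peg 0: [4, 3, 1]
Peg 1: []
Peg 2: [2]

After move 4 (2->1):
Peg 0: [4, 3, 1]
Peg 1: [2]
Peg 2: []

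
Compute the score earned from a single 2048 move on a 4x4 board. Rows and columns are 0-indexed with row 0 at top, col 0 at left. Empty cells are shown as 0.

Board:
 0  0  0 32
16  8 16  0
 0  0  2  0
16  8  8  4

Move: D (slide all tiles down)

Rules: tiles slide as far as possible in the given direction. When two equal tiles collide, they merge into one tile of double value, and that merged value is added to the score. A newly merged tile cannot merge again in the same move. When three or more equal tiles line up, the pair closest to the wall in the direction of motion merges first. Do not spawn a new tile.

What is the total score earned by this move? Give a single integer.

Answer: 48

Derivation:
Slide down:
col 0: [0, 16, 0, 16] -> [0, 0, 0, 32]  score +32 (running 32)
col 1: [0, 8, 0, 8] -> [0, 0, 0, 16]  score +16 (running 48)
col 2: [0, 16, 2, 8] -> [0, 16, 2, 8]  score +0 (running 48)
col 3: [32, 0, 0, 4] -> [0, 0, 32, 4]  score +0 (running 48)
Board after move:
 0  0  0  0
 0  0 16  0
 0  0  2 32
32 16  8  4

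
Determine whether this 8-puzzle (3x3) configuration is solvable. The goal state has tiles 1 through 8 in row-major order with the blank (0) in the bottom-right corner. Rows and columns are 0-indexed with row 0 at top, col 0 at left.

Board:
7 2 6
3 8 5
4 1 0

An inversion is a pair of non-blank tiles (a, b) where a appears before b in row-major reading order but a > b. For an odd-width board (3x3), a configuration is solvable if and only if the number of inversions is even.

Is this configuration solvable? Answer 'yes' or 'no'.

Inversions (pairs i<j in row-major order where tile[i] > tile[j] > 0): 18
18 is even, so the puzzle is solvable.

Answer: yes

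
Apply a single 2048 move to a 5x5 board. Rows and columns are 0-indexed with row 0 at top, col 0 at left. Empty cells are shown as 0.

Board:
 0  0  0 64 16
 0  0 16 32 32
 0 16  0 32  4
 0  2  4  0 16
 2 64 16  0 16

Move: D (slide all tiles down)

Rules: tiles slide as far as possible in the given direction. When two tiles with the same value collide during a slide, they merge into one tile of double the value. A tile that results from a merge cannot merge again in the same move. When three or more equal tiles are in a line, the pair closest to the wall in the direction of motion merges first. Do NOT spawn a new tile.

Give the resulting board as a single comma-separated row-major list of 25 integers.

Slide down:
col 0: [0, 0, 0, 0, 2] -> [0, 0, 0, 0, 2]
col 1: [0, 0, 16, 2, 64] -> [0, 0, 16, 2, 64]
col 2: [0, 16, 0, 4, 16] -> [0, 0, 16, 4, 16]
col 3: [64, 32, 32, 0, 0] -> [0, 0, 0, 64, 64]
col 4: [16, 32, 4, 16, 16] -> [0, 16, 32, 4, 32]

Answer: 0, 0, 0, 0, 0, 0, 0, 0, 0, 16, 0, 16, 16, 0, 32, 0, 2, 4, 64, 4, 2, 64, 16, 64, 32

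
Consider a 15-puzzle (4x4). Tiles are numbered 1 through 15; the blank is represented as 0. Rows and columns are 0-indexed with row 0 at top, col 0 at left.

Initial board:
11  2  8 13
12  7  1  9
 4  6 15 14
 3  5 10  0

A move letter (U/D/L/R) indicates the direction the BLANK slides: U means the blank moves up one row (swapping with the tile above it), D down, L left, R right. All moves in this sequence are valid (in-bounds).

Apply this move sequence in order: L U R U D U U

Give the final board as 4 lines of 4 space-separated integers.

After move 1 (L):
11  2  8 13
12  7  1  9
 4  6 15 14
 3  5  0 10

After move 2 (U):
11  2  8 13
12  7  1  9
 4  6  0 14
 3  5 15 10

After move 3 (R):
11  2  8 13
12  7  1  9
 4  6 14  0
 3  5 15 10

After move 4 (U):
11  2  8 13
12  7  1  0
 4  6 14  9
 3  5 15 10

After move 5 (D):
11  2  8 13
12  7  1  9
 4  6 14  0
 3  5 15 10

After move 6 (U):
11  2  8 13
12  7  1  0
 4  6 14  9
 3  5 15 10

After move 7 (U):
11  2  8  0
12  7  1 13
 4  6 14  9
 3  5 15 10

Answer: 11  2  8  0
12  7  1 13
 4  6 14  9
 3  5 15 10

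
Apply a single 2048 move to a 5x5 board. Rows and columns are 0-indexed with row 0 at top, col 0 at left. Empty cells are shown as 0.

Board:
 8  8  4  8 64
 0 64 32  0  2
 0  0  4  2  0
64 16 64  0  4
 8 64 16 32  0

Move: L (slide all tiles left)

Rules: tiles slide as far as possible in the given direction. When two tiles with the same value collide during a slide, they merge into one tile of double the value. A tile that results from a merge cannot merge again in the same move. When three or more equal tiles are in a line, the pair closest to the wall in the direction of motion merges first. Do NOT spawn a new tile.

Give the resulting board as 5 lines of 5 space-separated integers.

Answer: 16  4  8 64  0
64 32  2  0  0
 4  2  0  0  0
64 16 64  4  0
 8 64 16 32  0

Derivation:
Slide left:
row 0: [8, 8, 4, 8, 64] -> [16, 4, 8, 64, 0]
row 1: [0, 64, 32, 0, 2] -> [64, 32, 2, 0, 0]
row 2: [0, 0, 4, 2, 0] -> [4, 2, 0, 0, 0]
row 3: [64, 16, 64, 0, 4] -> [64, 16, 64, 4, 0]
row 4: [8, 64, 16, 32, 0] -> [8, 64, 16, 32, 0]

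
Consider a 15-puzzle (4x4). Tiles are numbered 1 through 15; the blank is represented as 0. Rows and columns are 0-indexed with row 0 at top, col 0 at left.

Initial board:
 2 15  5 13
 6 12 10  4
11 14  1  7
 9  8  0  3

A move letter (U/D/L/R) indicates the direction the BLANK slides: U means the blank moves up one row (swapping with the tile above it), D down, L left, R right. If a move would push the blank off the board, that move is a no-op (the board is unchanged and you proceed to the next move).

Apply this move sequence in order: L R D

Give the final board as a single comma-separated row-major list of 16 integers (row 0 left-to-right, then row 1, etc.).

Answer: 2, 15, 5, 13, 6, 12, 10, 4, 11, 14, 1, 7, 9, 8, 0, 3

Derivation:
After move 1 (L):
 2 15  5 13
 6 12 10  4
11 14  1  7
 9  0  8  3

After move 2 (R):
 2 15  5 13
 6 12 10  4
11 14  1  7
 9  8  0  3

After move 3 (D):
 2 15  5 13
 6 12 10  4
11 14  1  7
 9  8  0  3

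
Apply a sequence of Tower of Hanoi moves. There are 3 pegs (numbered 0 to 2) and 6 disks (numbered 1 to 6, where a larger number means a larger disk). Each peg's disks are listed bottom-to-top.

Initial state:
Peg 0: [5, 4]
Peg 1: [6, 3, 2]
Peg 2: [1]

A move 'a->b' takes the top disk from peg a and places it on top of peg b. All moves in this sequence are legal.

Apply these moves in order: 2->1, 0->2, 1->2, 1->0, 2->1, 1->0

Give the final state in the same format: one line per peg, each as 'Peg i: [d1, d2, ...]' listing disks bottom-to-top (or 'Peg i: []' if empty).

Answer: Peg 0: [5, 2, 1]
Peg 1: [6, 3]
Peg 2: [4]

Derivation:
After move 1 (2->1):
Peg 0: [5, 4]
Peg 1: [6, 3, 2, 1]
Peg 2: []

After move 2 (0->2):
Peg 0: [5]
Peg 1: [6, 3, 2, 1]
Peg 2: [4]

After move 3 (1->2):
Peg 0: [5]
Peg 1: [6, 3, 2]
Peg 2: [4, 1]

After move 4 (1->0):
Peg 0: [5, 2]
Peg 1: [6, 3]
Peg 2: [4, 1]

After move 5 (2->1):
Peg 0: [5, 2]
Peg 1: [6, 3, 1]
Peg 2: [4]

After move 6 (1->0):
Peg 0: [5, 2, 1]
Peg 1: [6, 3]
Peg 2: [4]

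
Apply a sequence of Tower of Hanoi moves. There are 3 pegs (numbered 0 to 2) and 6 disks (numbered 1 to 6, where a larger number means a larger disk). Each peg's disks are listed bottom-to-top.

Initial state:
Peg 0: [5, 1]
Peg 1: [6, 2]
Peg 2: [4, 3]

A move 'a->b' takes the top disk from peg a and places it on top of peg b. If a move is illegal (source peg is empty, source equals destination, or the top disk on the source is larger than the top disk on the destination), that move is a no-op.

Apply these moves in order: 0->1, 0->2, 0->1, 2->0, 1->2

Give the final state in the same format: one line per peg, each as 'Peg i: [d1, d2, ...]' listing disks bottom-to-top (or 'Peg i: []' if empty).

Answer: Peg 0: [5, 3]
Peg 1: [6, 2]
Peg 2: [4, 1]

Derivation:
After move 1 (0->1):
Peg 0: [5]
Peg 1: [6, 2, 1]
Peg 2: [4, 3]

After move 2 (0->2):
Peg 0: [5]
Peg 1: [6, 2, 1]
Peg 2: [4, 3]

After move 3 (0->1):
Peg 0: [5]
Peg 1: [6, 2, 1]
Peg 2: [4, 3]

After move 4 (2->0):
Peg 0: [5, 3]
Peg 1: [6, 2, 1]
Peg 2: [4]

After move 5 (1->2):
Peg 0: [5, 3]
Peg 1: [6, 2]
Peg 2: [4, 1]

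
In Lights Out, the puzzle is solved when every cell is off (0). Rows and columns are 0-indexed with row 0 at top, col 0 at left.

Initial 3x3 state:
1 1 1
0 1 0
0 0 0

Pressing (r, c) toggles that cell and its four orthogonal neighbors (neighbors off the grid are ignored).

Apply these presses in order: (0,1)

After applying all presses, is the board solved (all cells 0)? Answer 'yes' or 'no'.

After press 1 at (0,1):
0 0 0
0 0 0
0 0 0

Lights still on: 0

Answer: yes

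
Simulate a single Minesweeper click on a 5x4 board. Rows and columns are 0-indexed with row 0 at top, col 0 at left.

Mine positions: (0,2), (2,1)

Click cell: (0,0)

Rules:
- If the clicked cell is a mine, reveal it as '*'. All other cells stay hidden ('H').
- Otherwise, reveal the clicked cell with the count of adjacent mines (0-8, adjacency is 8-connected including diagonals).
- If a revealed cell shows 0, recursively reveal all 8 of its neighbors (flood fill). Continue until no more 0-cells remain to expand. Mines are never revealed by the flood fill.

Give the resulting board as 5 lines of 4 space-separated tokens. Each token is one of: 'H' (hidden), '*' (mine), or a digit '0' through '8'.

0 1 H H
1 2 H H
H H H H
H H H H
H H H H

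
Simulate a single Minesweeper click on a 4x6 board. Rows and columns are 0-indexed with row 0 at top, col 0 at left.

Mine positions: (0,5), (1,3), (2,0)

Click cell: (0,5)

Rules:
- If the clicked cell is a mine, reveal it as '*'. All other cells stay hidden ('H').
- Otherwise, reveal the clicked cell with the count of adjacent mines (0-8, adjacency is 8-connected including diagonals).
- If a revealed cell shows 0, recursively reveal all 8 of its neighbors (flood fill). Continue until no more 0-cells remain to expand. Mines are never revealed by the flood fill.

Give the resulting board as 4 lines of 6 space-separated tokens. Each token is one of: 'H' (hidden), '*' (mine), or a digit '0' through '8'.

H H H H H *
H H H H H H
H H H H H H
H H H H H H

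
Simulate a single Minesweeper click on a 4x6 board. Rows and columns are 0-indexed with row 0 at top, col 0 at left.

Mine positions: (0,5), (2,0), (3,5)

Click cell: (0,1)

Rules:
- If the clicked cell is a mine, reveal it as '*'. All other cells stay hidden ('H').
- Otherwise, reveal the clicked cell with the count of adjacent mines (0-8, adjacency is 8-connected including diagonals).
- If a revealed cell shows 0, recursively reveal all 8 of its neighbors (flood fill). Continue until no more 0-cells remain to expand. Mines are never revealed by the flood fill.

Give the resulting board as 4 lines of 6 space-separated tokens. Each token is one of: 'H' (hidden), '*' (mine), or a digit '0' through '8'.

0 0 0 0 1 H
1 1 0 0 1 H
H 1 0 0 1 H
H 1 0 0 1 H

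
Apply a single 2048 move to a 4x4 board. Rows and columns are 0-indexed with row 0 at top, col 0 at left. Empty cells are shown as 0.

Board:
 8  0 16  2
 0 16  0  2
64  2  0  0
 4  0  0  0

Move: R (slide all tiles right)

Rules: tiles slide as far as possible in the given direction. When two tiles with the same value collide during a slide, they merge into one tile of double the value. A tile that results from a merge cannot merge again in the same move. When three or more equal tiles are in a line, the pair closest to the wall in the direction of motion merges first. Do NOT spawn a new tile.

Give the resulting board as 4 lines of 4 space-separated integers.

Answer:  0  8 16  2
 0  0 16  2
 0  0 64  2
 0  0  0  4

Derivation:
Slide right:
row 0: [8, 0, 16, 2] -> [0, 8, 16, 2]
row 1: [0, 16, 0, 2] -> [0, 0, 16, 2]
row 2: [64, 2, 0, 0] -> [0, 0, 64, 2]
row 3: [4, 0, 0, 0] -> [0, 0, 0, 4]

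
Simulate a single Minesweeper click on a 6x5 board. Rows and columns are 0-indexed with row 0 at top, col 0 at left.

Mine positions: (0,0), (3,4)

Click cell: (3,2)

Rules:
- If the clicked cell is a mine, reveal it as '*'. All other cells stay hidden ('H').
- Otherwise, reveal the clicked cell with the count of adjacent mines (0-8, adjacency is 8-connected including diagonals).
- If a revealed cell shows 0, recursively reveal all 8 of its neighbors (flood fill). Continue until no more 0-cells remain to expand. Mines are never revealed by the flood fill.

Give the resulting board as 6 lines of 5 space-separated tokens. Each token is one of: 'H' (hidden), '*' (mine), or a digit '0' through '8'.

H 1 0 0 0
1 1 0 0 0
0 0 0 1 1
0 0 0 1 H
0 0 0 1 1
0 0 0 0 0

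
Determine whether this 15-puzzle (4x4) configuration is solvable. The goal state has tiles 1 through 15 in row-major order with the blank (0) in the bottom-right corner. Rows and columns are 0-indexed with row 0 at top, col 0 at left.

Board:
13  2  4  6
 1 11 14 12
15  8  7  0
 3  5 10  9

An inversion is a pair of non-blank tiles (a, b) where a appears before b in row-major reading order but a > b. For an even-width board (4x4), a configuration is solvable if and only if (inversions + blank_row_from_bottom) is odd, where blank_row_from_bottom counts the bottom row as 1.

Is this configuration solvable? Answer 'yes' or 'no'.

Inversions: 49
Blank is in row 2 (0-indexed from top), which is row 2 counting from the bottom (bottom = 1).
49 + 2 = 51, which is odd, so the puzzle is solvable.

Answer: yes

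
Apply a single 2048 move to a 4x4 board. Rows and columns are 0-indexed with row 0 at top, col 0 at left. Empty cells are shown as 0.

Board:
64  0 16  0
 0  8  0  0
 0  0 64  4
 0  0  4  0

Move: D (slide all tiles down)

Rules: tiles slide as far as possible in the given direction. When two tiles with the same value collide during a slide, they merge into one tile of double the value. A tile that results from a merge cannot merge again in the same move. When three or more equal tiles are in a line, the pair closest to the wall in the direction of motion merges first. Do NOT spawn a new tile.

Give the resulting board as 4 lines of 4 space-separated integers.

Slide down:
col 0: [64, 0, 0, 0] -> [0, 0, 0, 64]
col 1: [0, 8, 0, 0] -> [0, 0, 0, 8]
col 2: [16, 0, 64, 4] -> [0, 16, 64, 4]
col 3: [0, 0, 4, 0] -> [0, 0, 0, 4]

Answer:  0  0  0  0
 0  0 16  0
 0  0 64  0
64  8  4  4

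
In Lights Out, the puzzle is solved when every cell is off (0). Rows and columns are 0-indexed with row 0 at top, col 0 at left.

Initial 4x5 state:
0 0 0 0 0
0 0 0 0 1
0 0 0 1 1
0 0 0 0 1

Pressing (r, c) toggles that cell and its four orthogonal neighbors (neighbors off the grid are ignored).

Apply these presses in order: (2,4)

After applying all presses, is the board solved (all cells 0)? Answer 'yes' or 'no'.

After press 1 at (2,4):
0 0 0 0 0
0 0 0 0 0
0 0 0 0 0
0 0 0 0 0

Lights still on: 0

Answer: yes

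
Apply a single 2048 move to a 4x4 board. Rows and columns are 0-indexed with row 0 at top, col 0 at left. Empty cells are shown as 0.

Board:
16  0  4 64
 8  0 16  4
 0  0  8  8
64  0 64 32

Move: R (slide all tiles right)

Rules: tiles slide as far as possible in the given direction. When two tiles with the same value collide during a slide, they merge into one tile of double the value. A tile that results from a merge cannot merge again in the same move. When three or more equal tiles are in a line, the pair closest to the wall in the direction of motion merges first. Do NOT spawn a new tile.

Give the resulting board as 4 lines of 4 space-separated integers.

Slide right:
row 0: [16, 0, 4, 64] -> [0, 16, 4, 64]
row 1: [8, 0, 16, 4] -> [0, 8, 16, 4]
row 2: [0, 0, 8, 8] -> [0, 0, 0, 16]
row 3: [64, 0, 64, 32] -> [0, 0, 128, 32]

Answer:   0  16   4  64
  0   8  16   4
  0   0   0  16
  0   0 128  32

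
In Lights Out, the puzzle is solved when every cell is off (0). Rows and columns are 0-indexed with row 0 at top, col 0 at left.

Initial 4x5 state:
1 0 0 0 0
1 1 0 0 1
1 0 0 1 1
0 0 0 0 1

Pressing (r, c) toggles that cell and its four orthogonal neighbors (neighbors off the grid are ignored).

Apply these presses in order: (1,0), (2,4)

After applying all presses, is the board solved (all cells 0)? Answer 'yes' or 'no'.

Answer: yes

Derivation:
After press 1 at (1,0):
0 0 0 0 0
0 0 0 0 1
0 0 0 1 1
0 0 0 0 1

After press 2 at (2,4):
0 0 0 0 0
0 0 0 0 0
0 0 0 0 0
0 0 0 0 0

Lights still on: 0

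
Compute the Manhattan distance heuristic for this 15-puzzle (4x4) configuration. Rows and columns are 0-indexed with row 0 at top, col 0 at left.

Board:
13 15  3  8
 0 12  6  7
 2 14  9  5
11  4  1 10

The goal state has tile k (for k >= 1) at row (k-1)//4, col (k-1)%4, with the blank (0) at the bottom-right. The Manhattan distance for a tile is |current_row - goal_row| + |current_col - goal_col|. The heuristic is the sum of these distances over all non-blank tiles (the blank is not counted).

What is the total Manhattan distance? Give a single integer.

Tile 13: at (0,0), goal (3,0), distance |0-3|+|0-0| = 3
Tile 15: at (0,1), goal (3,2), distance |0-3|+|1-2| = 4
Tile 3: at (0,2), goal (0,2), distance |0-0|+|2-2| = 0
Tile 8: at (0,3), goal (1,3), distance |0-1|+|3-3| = 1
Tile 12: at (1,1), goal (2,3), distance |1-2|+|1-3| = 3
Tile 6: at (1,2), goal (1,1), distance |1-1|+|2-1| = 1
Tile 7: at (1,3), goal (1,2), distance |1-1|+|3-2| = 1
Tile 2: at (2,0), goal (0,1), distance |2-0|+|0-1| = 3
Tile 14: at (2,1), goal (3,1), distance |2-3|+|1-1| = 1
Tile 9: at (2,2), goal (2,0), distance |2-2|+|2-0| = 2
Tile 5: at (2,3), goal (1,0), distance |2-1|+|3-0| = 4
Tile 11: at (3,0), goal (2,2), distance |3-2|+|0-2| = 3
Tile 4: at (3,1), goal (0,3), distance |3-0|+|1-3| = 5
Tile 1: at (3,2), goal (0,0), distance |3-0|+|2-0| = 5
Tile 10: at (3,3), goal (2,1), distance |3-2|+|3-1| = 3
Sum: 3 + 4 + 0 + 1 + 3 + 1 + 1 + 3 + 1 + 2 + 4 + 3 + 5 + 5 + 3 = 39

Answer: 39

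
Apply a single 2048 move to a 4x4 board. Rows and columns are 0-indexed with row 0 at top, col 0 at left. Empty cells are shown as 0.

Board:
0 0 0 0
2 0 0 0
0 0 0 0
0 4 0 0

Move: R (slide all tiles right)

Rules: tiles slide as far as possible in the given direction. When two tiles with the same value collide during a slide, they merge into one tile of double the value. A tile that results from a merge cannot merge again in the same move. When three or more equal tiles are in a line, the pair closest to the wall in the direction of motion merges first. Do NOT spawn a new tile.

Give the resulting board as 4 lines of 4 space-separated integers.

Answer: 0 0 0 0
0 0 0 2
0 0 0 0
0 0 0 4

Derivation:
Slide right:
row 0: [0, 0, 0, 0] -> [0, 0, 0, 0]
row 1: [2, 0, 0, 0] -> [0, 0, 0, 2]
row 2: [0, 0, 0, 0] -> [0, 0, 0, 0]
row 3: [0, 4, 0, 0] -> [0, 0, 0, 4]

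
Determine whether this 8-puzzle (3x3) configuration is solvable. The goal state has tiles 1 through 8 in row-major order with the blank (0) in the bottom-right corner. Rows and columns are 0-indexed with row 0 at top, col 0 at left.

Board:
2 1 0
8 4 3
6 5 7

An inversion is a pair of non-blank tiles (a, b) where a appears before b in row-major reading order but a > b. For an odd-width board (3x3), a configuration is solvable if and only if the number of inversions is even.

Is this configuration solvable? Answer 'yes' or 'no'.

Answer: yes

Derivation:
Inversions (pairs i<j in row-major order where tile[i] > tile[j] > 0): 8
8 is even, so the puzzle is solvable.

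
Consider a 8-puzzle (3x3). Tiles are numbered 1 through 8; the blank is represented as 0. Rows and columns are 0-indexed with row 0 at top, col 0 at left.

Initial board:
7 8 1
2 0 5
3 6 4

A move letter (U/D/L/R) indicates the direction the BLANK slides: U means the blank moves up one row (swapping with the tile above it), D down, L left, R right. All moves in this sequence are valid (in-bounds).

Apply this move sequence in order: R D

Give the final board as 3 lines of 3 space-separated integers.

After move 1 (R):
7 8 1
2 5 0
3 6 4

After move 2 (D):
7 8 1
2 5 4
3 6 0

Answer: 7 8 1
2 5 4
3 6 0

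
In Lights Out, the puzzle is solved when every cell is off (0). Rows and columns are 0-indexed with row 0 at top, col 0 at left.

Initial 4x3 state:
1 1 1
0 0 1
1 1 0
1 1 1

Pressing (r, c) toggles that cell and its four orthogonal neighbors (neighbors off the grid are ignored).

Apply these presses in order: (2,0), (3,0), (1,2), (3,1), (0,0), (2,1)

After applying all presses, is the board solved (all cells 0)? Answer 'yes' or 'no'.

Answer: yes

Derivation:
After press 1 at (2,0):
1 1 1
1 0 1
0 0 0
0 1 1

After press 2 at (3,0):
1 1 1
1 0 1
1 0 0
1 0 1

After press 3 at (1,2):
1 1 0
1 1 0
1 0 1
1 0 1

After press 4 at (3,1):
1 1 0
1 1 0
1 1 1
0 1 0

After press 5 at (0,0):
0 0 0
0 1 0
1 1 1
0 1 0

After press 6 at (2,1):
0 0 0
0 0 0
0 0 0
0 0 0

Lights still on: 0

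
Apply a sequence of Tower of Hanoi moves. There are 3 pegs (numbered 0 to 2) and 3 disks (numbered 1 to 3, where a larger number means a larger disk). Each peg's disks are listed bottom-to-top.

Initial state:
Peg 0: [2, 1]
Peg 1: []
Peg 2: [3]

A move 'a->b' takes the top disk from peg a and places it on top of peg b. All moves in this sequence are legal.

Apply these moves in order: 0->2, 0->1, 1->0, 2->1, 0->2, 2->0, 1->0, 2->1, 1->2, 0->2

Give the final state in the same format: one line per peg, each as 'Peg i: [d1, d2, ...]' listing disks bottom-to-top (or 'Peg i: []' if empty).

After move 1 (0->2):
Peg 0: [2]
Peg 1: []
Peg 2: [3, 1]

After move 2 (0->1):
Peg 0: []
Peg 1: [2]
Peg 2: [3, 1]

After move 3 (1->0):
Peg 0: [2]
Peg 1: []
Peg 2: [3, 1]

After move 4 (2->1):
Peg 0: [2]
Peg 1: [1]
Peg 2: [3]

After move 5 (0->2):
Peg 0: []
Peg 1: [1]
Peg 2: [3, 2]

After move 6 (2->0):
Peg 0: [2]
Peg 1: [1]
Peg 2: [3]

After move 7 (1->0):
Peg 0: [2, 1]
Peg 1: []
Peg 2: [3]

After move 8 (2->1):
Peg 0: [2, 1]
Peg 1: [3]
Peg 2: []

After move 9 (1->2):
Peg 0: [2, 1]
Peg 1: []
Peg 2: [3]

After move 10 (0->2):
Peg 0: [2]
Peg 1: []
Peg 2: [3, 1]

Answer: Peg 0: [2]
Peg 1: []
Peg 2: [3, 1]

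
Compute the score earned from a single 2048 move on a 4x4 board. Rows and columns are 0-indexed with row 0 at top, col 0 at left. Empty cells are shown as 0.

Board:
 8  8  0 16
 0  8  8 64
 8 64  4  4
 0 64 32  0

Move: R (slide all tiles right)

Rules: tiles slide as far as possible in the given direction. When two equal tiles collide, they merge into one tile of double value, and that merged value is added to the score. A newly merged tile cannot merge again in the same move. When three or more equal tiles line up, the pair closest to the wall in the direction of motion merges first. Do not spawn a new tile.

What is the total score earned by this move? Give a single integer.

Answer: 40

Derivation:
Slide right:
row 0: [8, 8, 0, 16] -> [0, 0, 16, 16]  score +16 (running 16)
row 1: [0, 8, 8, 64] -> [0, 0, 16, 64]  score +16 (running 32)
row 2: [8, 64, 4, 4] -> [0, 8, 64, 8]  score +8 (running 40)
row 3: [0, 64, 32, 0] -> [0, 0, 64, 32]  score +0 (running 40)
Board after move:
 0  0 16 16
 0  0 16 64
 0  8 64  8
 0  0 64 32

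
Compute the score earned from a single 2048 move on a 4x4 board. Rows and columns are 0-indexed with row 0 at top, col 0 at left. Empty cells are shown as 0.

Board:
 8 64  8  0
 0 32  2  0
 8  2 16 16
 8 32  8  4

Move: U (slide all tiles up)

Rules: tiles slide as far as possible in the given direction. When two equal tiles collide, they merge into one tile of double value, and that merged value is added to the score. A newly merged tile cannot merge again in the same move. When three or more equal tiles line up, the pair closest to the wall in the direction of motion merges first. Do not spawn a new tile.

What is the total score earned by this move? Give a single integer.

Answer: 16

Derivation:
Slide up:
col 0: [8, 0, 8, 8] -> [16, 8, 0, 0]  score +16 (running 16)
col 1: [64, 32, 2, 32] -> [64, 32, 2, 32]  score +0 (running 16)
col 2: [8, 2, 16, 8] -> [8, 2, 16, 8]  score +0 (running 16)
col 3: [0, 0, 16, 4] -> [16, 4, 0, 0]  score +0 (running 16)
Board after move:
16 64  8 16
 8 32  2  4
 0  2 16  0
 0 32  8  0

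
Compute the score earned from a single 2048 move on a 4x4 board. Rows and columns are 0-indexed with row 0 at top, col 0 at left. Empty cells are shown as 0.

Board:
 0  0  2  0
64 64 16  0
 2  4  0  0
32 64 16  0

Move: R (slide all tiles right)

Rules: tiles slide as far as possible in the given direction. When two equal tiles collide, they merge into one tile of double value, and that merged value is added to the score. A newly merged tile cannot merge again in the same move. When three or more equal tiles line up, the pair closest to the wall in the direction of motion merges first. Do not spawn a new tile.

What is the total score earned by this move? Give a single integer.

Answer: 128

Derivation:
Slide right:
row 0: [0, 0, 2, 0] -> [0, 0, 0, 2]  score +0 (running 0)
row 1: [64, 64, 16, 0] -> [0, 0, 128, 16]  score +128 (running 128)
row 2: [2, 4, 0, 0] -> [0, 0, 2, 4]  score +0 (running 128)
row 3: [32, 64, 16, 0] -> [0, 32, 64, 16]  score +0 (running 128)
Board after move:
  0   0   0   2
  0   0 128  16
  0   0   2   4
  0  32  64  16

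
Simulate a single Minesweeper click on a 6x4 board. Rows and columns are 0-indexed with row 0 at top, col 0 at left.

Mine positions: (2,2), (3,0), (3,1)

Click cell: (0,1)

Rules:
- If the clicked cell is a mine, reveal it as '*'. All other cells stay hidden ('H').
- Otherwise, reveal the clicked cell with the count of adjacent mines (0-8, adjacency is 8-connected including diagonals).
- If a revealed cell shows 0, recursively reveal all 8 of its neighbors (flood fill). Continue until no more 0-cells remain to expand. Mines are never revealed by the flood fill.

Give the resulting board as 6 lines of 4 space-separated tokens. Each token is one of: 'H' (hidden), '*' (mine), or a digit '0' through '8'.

0 0 0 0
0 1 1 1
2 3 H H
H H H H
H H H H
H H H H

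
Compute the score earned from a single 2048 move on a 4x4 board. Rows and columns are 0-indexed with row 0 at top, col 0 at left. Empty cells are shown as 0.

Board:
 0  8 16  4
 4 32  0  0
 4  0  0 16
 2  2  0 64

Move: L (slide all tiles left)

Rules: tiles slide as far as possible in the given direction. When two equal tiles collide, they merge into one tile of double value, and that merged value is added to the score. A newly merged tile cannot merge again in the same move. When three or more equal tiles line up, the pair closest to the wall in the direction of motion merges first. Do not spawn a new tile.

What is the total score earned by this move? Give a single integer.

Slide left:
row 0: [0, 8, 16, 4] -> [8, 16, 4, 0]  score +0 (running 0)
row 1: [4, 32, 0, 0] -> [4, 32, 0, 0]  score +0 (running 0)
row 2: [4, 0, 0, 16] -> [4, 16, 0, 0]  score +0 (running 0)
row 3: [2, 2, 0, 64] -> [4, 64, 0, 0]  score +4 (running 4)
Board after move:
 8 16  4  0
 4 32  0  0
 4 16  0  0
 4 64  0  0

Answer: 4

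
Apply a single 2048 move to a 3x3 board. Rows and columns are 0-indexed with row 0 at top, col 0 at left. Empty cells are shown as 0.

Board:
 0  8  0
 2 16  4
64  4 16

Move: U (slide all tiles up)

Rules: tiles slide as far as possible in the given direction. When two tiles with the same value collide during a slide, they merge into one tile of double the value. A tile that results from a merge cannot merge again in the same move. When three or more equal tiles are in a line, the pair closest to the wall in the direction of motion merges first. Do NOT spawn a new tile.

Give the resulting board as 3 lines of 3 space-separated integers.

Slide up:
col 0: [0, 2, 64] -> [2, 64, 0]
col 1: [8, 16, 4] -> [8, 16, 4]
col 2: [0, 4, 16] -> [4, 16, 0]

Answer:  2  8  4
64 16 16
 0  4  0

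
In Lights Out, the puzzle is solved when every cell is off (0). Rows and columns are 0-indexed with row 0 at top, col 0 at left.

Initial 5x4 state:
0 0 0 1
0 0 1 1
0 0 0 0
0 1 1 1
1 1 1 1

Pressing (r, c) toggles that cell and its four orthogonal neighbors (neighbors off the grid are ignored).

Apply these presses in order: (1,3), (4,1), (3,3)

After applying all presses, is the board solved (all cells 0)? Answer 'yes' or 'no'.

Answer: yes

Derivation:
After press 1 at (1,3):
0 0 0 0
0 0 0 0
0 0 0 1
0 1 1 1
1 1 1 1

After press 2 at (4,1):
0 0 0 0
0 0 0 0
0 0 0 1
0 0 1 1
0 0 0 1

After press 3 at (3,3):
0 0 0 0
0 0 0 0
0 0 0 0
0 0 0 0
0 0 0 0

Lights still on: 0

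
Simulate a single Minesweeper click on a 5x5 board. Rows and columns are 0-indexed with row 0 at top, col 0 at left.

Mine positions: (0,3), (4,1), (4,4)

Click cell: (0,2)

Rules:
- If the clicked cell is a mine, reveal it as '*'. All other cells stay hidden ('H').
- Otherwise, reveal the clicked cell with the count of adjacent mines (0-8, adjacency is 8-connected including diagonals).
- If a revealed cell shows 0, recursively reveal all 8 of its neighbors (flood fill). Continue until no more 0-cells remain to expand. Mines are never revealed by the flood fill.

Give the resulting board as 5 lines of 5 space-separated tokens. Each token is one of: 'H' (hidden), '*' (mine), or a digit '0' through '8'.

H H 1 H H
H H H H H
H H H H H
H H H H H
H H H H H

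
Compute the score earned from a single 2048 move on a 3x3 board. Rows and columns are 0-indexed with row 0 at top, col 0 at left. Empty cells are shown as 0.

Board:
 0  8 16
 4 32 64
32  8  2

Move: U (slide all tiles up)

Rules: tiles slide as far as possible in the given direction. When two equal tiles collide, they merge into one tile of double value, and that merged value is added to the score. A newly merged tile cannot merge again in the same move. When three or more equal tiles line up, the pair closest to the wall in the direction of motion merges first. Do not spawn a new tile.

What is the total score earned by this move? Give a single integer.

Slide up:
col 0: [0, 4, 32] -> [4, 32, 0]  score +0 (running 0)
col 1: [8, 32, 8] -> [8, 32, 8]  score +0 (running 0)
col 2: [16, 64, 2] -> [16, 64, 2]  score +0 (running 0)
Board after move:
 4  8 16
32 32 64
 0  8  2

Answer: 0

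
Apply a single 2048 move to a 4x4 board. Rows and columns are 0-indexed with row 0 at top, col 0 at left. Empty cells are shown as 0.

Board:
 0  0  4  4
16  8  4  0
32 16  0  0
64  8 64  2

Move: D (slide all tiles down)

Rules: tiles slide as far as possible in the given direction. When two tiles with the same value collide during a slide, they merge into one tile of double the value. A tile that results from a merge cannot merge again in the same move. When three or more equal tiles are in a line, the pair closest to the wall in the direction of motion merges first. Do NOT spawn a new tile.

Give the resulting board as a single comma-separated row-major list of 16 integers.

Slide down:
col 0: [0, 16, 32, 64] -> [0, 16, 32, 64]
col 1: [0, 8, 16, 8] -> [0, 8, 16, 8]
col 2: [4, 4, 0, 64] -> [0, 0, 8, 64]
col 3: [4, 0, 0, 2] -> [0, 0, 4, 2]

Answer: 0, 0, 0, 0, 16, 8, 0, 0, 32, 16, 8, 4, 64, 8, 64, 2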